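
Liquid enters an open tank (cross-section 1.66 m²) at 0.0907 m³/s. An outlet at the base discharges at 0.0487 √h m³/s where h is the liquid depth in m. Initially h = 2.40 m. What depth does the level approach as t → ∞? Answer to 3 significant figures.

3.47 m

Level balance: A dh/dt = 0.0907 − 0.0487 √h. Setting dh/dt = 0:
Q_in = 0.0487 √h_ss ⇒ √h_ss = 0.0907/0.0487 = 1.8624.
h_ss = 1.8624² = 3.4686 m. (Since h₀ = 2.40 m < h_ss, the level will rise toward this value.)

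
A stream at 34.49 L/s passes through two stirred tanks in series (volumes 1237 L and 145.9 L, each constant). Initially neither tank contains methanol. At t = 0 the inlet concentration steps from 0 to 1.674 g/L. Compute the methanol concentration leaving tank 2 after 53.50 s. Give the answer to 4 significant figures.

1.247 g/L

Time constants: τᵢ = Vᵢ/Q for each well-mixed tank.
τ₁ = 1237/34.49 = 35.8655 s; τ₂ = 145.9/34.49 = 4.23021 s.
Tank 1: C₁ = C_in(1 − e^(−t/τ₁)). Tank 2 (τ₁ ≠ τ₂): C₂ = C_in[1 − (τ₁ e^(−t/τ₁) − τ₂ e^(−t/τ₂))/(τ₁ − τ₂)].
At t = 53.50: e^(−t/τ₁) = 0.224993, e^(−t/τ₂) = 3.21681e-06.
C₂ = 1.674·[1 − (35.8655·0.224993 − 4.23021·3.21681e-06)/(31.6353)] = 1.674·0.744922 = 1.24700 g/L.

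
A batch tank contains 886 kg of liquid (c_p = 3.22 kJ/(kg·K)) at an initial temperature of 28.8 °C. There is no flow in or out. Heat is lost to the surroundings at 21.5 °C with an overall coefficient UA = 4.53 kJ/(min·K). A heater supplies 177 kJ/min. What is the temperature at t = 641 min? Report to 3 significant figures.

49.1 °C

Unsteady energy balance on the tank contents: M c_p dT/dt = −UA(T − T_amb) + Q̇.
dT/dt = (T_ss − T)/τ with T_ss = T_amb + Q̇/UA = 21.5 + 177/4.53 = 60.573 °C, τ = M c_p/UA = 886·3.22/4.53 = 629.78 min.
This is linear first-order; T(t) = T_ss + (T₀ − T_ss) e^(−t/τ).
T(641) = 60.573 + (-31.773)·0.36139 = 49.091 °C.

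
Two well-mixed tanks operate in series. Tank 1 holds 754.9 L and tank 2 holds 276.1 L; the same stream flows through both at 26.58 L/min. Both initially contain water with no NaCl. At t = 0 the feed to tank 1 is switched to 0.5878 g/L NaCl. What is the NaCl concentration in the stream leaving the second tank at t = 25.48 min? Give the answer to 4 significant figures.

0.2391 g/L

Each tank obeys Vᵢ dCᵢ/dt = Q(Cᵢ₋₁ − Cᵢ), so τᵢ = Vᵢ/Q.
τ₁ = 754.9/26.58 = 28.4011 min; τ₂ = 276.1/26.58 = 10.3875 min.
Solving the cascade with C₁(0)=C₂(0)=0 gives C₂(t) = C_in[1 − (τ₁ e^(−t/τ₁) − τ₂ e^(−t/τ₂))/(τ₁ − τ₂)].
At t = 25.48: e^(−t/τ₁) = 0.407730, e^(−t/τ₂) = 0.0860397.
C₂ = 0.5878·[1 − (28.4011·0.407730 − 10.3875·0.0860397)/(18.0135)] = 0.5878·0.406767 = 0.239098 g/L.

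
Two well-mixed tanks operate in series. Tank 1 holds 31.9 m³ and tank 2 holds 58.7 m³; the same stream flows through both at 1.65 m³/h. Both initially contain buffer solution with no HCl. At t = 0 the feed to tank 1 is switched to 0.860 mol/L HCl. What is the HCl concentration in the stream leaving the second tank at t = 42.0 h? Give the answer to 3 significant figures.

0.398 mol/L

Each tank obeys Vᵢ dCᵢ/dt = Q(Cᵢ₋₁ − Cᵢ), so τᵢ = Vᵢ/Q.
τ₁ = 31.9/1.65 = 19.333 h; τ₂ = 58.7/1.65 = 35.576 h.
Solving the cascade with C₁(0)=C₂(0)=0 gives C₂(t) = C_in[1 − (τ₁ e^(−t/τ₁) − τ₂ e^(−t/τ₂))/(τ₁ − τ₂)].
At t = 42.0: e^(−t/τ₁) = 0.11390, e^(−t/τ₂) = 0.30710.
C₂ = 0.860·[1 − (19.333·0.11390 − 35.576·0.30710)/(-16.242)] = 0.860·0.46294 = 0.39812 mol/L.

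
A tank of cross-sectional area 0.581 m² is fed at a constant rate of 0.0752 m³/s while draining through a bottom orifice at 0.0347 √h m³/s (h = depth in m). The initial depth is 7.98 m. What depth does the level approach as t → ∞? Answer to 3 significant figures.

Level balance: A dh/dt = 0.0752 − 0.0347 √h. Setting dh/dt = 0:
Q_in = 0.0347 √h_ss ⇒ √h_ss = 0.0752/0.0347 = 2.1671.
h_ss = 2.1671² = 4.6965 m. (Since h₀ = 7.98 m > h_ss, the level will fall toward this value.)

4.70 m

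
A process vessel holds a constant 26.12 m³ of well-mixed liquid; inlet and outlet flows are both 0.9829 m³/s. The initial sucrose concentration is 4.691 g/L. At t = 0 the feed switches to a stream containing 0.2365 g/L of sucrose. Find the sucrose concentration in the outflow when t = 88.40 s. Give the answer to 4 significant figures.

Species balance on the tank: V dC/dt = Q(C_in − C).
So dC/dt = (C_in − C)/τ with τ = V/Q = 26.12/0.9829 = 26.5744 s.
Integrating: C(t) = C_in + (C₀ − C_in) e^(−t/τ).
C(88.40) = 0.2365 + (4.691 − 0.2365)·e^(−88.40/26.5744) = 0.2365 + (4.45450)·0.0359184 = 0.396498 g/L.

0.3965 g/L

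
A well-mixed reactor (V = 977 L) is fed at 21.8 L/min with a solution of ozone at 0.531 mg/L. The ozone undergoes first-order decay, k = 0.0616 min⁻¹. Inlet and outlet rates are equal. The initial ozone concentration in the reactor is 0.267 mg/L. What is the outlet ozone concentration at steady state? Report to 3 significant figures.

0.141 mg/L

V dC/dt = Q(C_in − C) − k V C.
Steady state (dC/dt = 0): C_ss = Q C_in/(Q + kV) = C_in/(1 + kV/Q).
C_ss = 21.8·0.531/(21.8 + 0.0616·977) = 11.576/81.983 = 0.14120 mg/L.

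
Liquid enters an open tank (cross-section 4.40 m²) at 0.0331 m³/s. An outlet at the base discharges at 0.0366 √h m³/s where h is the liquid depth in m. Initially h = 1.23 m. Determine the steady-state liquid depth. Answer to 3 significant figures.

0.818 m

Mass balance (ρ constant): A dh/dt = Q_in − 0.0366 √h. At steady state dh/dt = 0:
Q_in = 0.0366 √h_ss ⇒ √h_ss = 0.0331/0.0366 = 0.90437.
h_ss = 0.90437² = 0.81789 m. (Since h₀ = 1.23 m > h_ss, the level will fall toward this value.)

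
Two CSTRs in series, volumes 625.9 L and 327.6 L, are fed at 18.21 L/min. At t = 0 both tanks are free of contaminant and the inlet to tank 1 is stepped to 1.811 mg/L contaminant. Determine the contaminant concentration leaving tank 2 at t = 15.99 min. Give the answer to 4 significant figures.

Time constants: τᵢ = Vᵢ/Q for each well-mixed tank.
τ₁ = 625.9/18.21 = 34.3712 min; τ₂ = 327.6/18.21 = 17.9901 min.
Tank 1: C₁ = C_in(1 − e^(−t/τ₁)). Tank 2 (τ₁ ≠ τ₂): C₂ = C_in[1 − (τ₁ e^(−t/τ₁) − τ₂ e^(−t/τ₂))/(τ₁ − τ₂)].
At t = 15.99: e^(−t/τ₁) = 0.628000, e^(−t/τ₂) = 0.411140.
C₂ = 1.811·[1 − (34.3712·0.628000 − 17.9901·0.411140)/(16.3811)] = 1.811·0.133839 = 0.242382 mg/L.

0.2424 mg/L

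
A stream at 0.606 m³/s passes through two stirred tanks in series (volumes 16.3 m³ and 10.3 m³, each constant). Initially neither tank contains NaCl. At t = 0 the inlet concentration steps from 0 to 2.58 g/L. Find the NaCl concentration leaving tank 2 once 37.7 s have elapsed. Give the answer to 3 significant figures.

Species balance on tank i: dCᵢ/dt = (Cᵢ₋₁ − Cᵢ)/τᵢ with τᵢ = Vᵢ/Q.
τ₁ = 16.3/0.606 = 26.898 s; τ₂ = 10.3/0.606 = 16.997 s.
Tank 1: C₁ = C_in(1 − e^(−t/τ₁)). Tank 2 (τ₁ ≠ τ₂): C₂ = C_in[1 − (τ₁ e^(−t/τ₁) − τ₂ e^(−t/τ₂))/(τ₁ − τ₂)].
At t = 37.7: e^(−t/τ₁) = 0.24620, e^(−t/τ₂) = 0.10882.
C₂ = 2.58·[1 − (26.898·0.24620 − 16.997·0.10882)/(9.9010)] = 2.58·0.51796 = 1.3363 g/L.

1.34 g/L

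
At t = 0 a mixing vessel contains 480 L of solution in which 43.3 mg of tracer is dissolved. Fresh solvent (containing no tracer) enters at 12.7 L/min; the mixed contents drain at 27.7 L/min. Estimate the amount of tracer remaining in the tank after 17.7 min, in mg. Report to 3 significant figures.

9.78 mg

Total volume: dV/dt = Q_in − Q_out = -15.000 L/min, so V(t) = 480 − 15.000 t and V(17.7) = 214.50 L.
No tracer enters, so dm/dt = −Q_out · (m/V).
dm/m = −Q_out dt/(V₀ − 15.000 t); integrating gives ln(m/m₀) = −(Q_out/(Q_in−Q_out)) ln(V/V₀).
m = m₀ (V₀/V)^(Q_out/(Q_in−Q_out)) = 43.3 × (480/214.50)^(-1.8467) = 9.7836 mg.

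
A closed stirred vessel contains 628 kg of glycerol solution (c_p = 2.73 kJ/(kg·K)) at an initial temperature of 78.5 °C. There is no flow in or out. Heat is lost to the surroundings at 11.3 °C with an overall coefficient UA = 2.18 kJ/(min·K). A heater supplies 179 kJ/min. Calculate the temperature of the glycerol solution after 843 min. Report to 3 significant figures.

88.3 °C

M c_p dT/dt = −UA(T − T_amb) + Q̇.
dT/dt = (T_ss − T)/τ with T_ss = T_amb + Q̇/UA = 11.3 + 179/2.18 = 93.410 °C, τ = M c_p/UA = 628·2.73/2.18 = 786.44 min.
Solution: T(t) = T_ss + (T₀ − T_ss) e^(−t/τ).
T(843) = 93.410 + (-14.910)·0.34235 = 88.306 °C.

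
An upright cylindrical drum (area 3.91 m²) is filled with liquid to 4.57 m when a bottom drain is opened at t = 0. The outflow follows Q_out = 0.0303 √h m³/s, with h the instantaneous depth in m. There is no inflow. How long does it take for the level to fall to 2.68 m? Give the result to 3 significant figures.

129 s

With no inflow, A dh/dt = −0.0303 √h.
∫ h^(−1/2) dh = −(0.0303/A) ∫ dt, giving 2√h = 2√h₀ − (0.0303/A) t.
t = 2A(√h₀ − √h)/0.0303 = 2·3.91·(√4.57 − √2.68)/0.0303
  = 7.8200 × (2.1378 − 1.6371) / 0.0303 = 129.22 s.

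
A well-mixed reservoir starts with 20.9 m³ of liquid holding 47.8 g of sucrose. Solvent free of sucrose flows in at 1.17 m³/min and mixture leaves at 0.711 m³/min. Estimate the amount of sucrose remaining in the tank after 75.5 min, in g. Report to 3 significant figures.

10.5 g

Let m(t) be the amount of sucrose. Volume: V(t) = V₀ + (Q_in − Q_out) t = 20.9 + 0.45900 t; V(75.5) = 55.554 m³.
Species balance (pure solvent in): dm/dt = −Q_out · m/V(t).
Separate: dm/m = −Q_out dt/V(t) ⇒ ln(m/m₀) = −(Q_out/(Q_in−Q_out)) ln(V/V₀).
m = m₀ (V₀/V)^(Q_out/(Q_in−Q_out)) = 47.8 × (20.9/55.554)^(1.5490) = 10.514 g.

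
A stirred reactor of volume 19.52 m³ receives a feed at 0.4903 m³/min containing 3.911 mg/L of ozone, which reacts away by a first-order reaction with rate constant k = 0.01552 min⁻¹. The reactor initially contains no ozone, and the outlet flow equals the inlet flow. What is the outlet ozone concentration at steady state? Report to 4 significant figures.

2.417 mg/L

Species balance: V dC/dt = Q C_in − Q C − k V C.
At steady state: 0 = Q C_in − (Q + kV) C_ss, so C_ss = Q C_in/(Q + kV).
C_ss = 0.4903·3.911/(0.4903 + 0.01552·19.52) = 1.91756/0.793250 = 2.41735 mg/L.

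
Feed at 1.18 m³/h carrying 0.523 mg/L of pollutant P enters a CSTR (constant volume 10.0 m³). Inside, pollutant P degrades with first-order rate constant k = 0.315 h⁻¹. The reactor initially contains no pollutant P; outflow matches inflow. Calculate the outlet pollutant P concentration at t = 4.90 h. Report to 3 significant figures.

Accumulation = in − out − consumed: V dC/dt = Q C_in − Q C − k V C.
dC/dt = (Q/V) C_in − (Q/V + k) C; effective rate a = Q/V + k = 0.11800 + 0.315 = 0.43300 h⁻¹.
C_ss = Q C_in/(Q + kV) = 0.14253 mg/L; C(t) = C_ss + (C₀ − C_ss) e^(−a t).
C(4.90) = 0.14253 + (-0.14253)·e^(−0.43300·4.90) = 0.14253 + (-0.14253)·0.11983 = 0.12545 mg/L.

0.125 mg/L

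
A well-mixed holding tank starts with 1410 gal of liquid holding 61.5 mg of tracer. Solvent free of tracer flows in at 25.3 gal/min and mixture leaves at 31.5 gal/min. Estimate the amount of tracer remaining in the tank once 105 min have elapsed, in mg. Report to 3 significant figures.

2.64 mg

Let m(t) be the amount of tracer. Volume: V(t) = V₀ + (Q_in − Q_out) t = 1410 − 6.2000 t; V(105) = 759.00 gal.
Species balance (pure solvent in): dm/dt = −Q_out · m/V(t).
dm/m = −Q_out dt/(V₀ − 6.2000 t); integrating gives ln(m/m₀) = −(Q_out/(Q_in−Q_out)) ln(V/V₀).
m = m₀ (V₀/V)^(Q_out/(Q_in−Q_out)) = 61.5 × (1410/759.00)^(-5.0806) = 2.6442 mg.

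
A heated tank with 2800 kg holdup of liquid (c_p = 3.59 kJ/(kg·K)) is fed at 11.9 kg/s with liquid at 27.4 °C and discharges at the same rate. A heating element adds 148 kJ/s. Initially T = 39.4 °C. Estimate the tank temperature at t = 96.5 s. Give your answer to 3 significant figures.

36.5 °C

First-law balance (no shaft work): M c_p dT/dt = ṁ c_p (T_in − T) + 148.
τ = M/ṁ = 235.29 s; T_ss = T_in + Q̇/(ṁ c_p) = 27.4 + 148/(11.9·3.59) = 30.864 °C.
T approaches T_ss exponentially: T(t) = T_ss + (T₀ − T_ss) e^(−t/τ).
T(96.5) = 30.864 + (8.5357)·e^(−96.5/235.29) = 30.864 + (8.5357)·0.66357 = 36.528 °C.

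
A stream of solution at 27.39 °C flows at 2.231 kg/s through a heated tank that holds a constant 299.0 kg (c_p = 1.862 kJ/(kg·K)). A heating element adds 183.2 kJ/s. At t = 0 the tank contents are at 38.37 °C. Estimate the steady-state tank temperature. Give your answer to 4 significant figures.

71.49 °C

Unsteady energy balance on the tank contents: M c_p dT/dt = ṁ c_p (T_in − T) + 183.2.
At steady state dT/dt = 0 ⇒ T_ss = T_in + Q̇/(ṁ c_p) = 27.39 + 183.2/(2.231·1.862) = 71.4908 °C.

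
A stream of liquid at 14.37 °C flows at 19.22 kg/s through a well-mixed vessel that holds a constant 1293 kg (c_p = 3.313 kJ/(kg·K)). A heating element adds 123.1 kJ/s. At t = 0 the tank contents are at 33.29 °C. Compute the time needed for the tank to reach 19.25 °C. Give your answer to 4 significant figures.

117.8 s

Heat balance on the well-mixed liquid: M c_p dT/dt = ṁ c_p (T_in − T) + 123.1.
τ = M/ṁ = 67.2737 s; T_ss = T_in + Q̇/(ṁ c_p) = 16.3032 °C.
T(t) = T_ss + (T₀ − T_ss) e^(−t/τ). Set T = 19.25:
e^(−t/τ) = (19.25 − 16.3032)/(33.29 − 16.3032) = 0.173474
t = −67.2737 · ln(0.173474) = 117.845 s.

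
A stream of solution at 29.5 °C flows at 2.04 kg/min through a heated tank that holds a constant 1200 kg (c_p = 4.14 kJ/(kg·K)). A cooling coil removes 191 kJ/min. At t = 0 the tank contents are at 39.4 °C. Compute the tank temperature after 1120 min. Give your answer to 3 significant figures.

11.7 °C

Energy balance: M c_p dT/dt = ṁ c_p (T_in − T) − 191.
Rearrange: dT/dt = (T_ss − T)/τ with τ = M/ṁ = 588.24 min and T_ss = T_in − Q̇/(ṁ c_p) = 6.8847 °C.
T approaches T_ss exponentially: T(t) = T_ss + (T₀ − T_ss) e^(−t/τ).
T(1120) = 6.8847 + (32.515)·e^(−1120/588.24) = 6.8847 + (32.515)·0.14897 = 11.729 °C.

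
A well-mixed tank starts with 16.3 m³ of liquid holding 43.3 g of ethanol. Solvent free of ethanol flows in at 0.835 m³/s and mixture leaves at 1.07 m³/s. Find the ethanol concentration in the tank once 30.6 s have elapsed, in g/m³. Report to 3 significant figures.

0.336 g/m³

Total volume: dV/dt = Q_in − Q_out = -0.23500 m³/s, so V(t) = 16.3 − 0.23500 t and V(30.6) = 9.1090 m³.
Solute balance: dm/dt = 0 − Q_out C = −Q_out m/V(t).
Separate: dm/m = −Q_out dt/V(t) ⇒ ln(m/m₀) = −(Q_out/(Q_in−Q_out)) ln(V/V₀).
m = m₀ (V₀/V)^(Q_out/(Q_in−Q_out)) = 43.3 × (16.3/9.1090)^(-4.5532) = 3.0607 g.
C = m/V = 3.0607/9.1090 = 0.33601 g/m³.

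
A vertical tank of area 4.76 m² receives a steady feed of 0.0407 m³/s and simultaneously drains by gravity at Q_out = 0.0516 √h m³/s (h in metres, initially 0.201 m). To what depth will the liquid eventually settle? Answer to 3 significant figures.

Mass balance (ρ constant): A dh/dt = Q_in − 0.0516 √h. At steady state dh/dt = 0:
Q_in = 0.0516 √h_ss ⇒ √h_ss = 0.0407/0.0516 = 0.78876.
h_ss = 0.78876² = 0.62214 m. (Since h₀ = 0.201 m < h_ss, the level will rise toward this value.)

0.622 m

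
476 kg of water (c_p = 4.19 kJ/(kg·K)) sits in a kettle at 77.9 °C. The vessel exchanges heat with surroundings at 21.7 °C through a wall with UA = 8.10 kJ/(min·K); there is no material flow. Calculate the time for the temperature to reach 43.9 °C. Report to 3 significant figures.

229 min

M c_p dT/dt = −UA(T − T_amb).
τ = M c_p/UA = 246.23 min; T_ss = T_amb = 21.700 °C.
T(t) = T_ss + (T₀ − T_ss)e^(−t/τ); set T = 43.9:
t = −τ ln[(T − T_ss)/(T₀ − T_ss)] = −246.23 · ln(0.39502) = 228.70 min.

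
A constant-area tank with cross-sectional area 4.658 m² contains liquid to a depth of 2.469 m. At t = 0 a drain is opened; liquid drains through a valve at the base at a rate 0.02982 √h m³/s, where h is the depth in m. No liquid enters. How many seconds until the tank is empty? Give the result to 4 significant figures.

490.9 s

Mass balance (ρ constant): A dh/dt = −0.02982 √h.
This is separable: 2 d(√h)/dt = −0.02982/A, so √h = √h₀ − (0.02982/(2A)) t.
Tank is empty when √h = 0: t_empty = 2A√h₀/0.02982.
t_empty = 2·4.658·√2.469/0.02982 = 9.31600·1.57131/0.02982 = 490.888 s.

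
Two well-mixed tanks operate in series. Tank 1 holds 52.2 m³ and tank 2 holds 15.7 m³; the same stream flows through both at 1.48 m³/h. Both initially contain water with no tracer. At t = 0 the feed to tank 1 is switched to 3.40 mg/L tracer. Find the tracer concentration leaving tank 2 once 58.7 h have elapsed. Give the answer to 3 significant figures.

Time constants: τᵢ = Vᵢ/Q for each well-mixed tank.
τ₁ = 52.2/1.48 = 35.270 h; τ₂ = 15.7/1.48 = 10.608 h.
Tank 1: C₁ = C_in(1 − e^(−t/τ₁)). Tank 2 (τ₁ ≠ τ₂): C₂ = C_in[1 − (τ₁ e^(−t/τ₁) − τ₂ e^(−t/τ₂))/(τ₁ − τ₂)].
At t = 58.7: e^(−t/τ₁) = 0.18932, e^(−t/τ₂) = 0.0039521.
C₂ = 3.40·[1 − (35.270·0.18932 − 10.608·0.0039521)/(24.662)] = 3.40·0.73094 = 2.4852 mg/L.

2.49 mg/L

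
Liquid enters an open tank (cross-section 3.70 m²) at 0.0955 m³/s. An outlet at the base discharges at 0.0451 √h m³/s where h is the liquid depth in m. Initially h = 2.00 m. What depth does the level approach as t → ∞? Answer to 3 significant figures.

4.48 m

A dh/dt = Q_in − 0.0451 √h. Steady state requires inflow = outflow:
Q_in = 0.0451 √h_ss ⇒ √h_ss = 0.0955/0.0451 = 2.1175.
h_ss = 2.1175² = 4.4839 m. (Since h₀ = 2.00 m < h_ss, the level will rise toward this value.)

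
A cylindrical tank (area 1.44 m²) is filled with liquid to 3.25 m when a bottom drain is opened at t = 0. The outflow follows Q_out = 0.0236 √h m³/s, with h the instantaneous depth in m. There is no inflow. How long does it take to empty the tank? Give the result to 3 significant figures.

220 s

Volume balance on the tank: A dh/dt = −0.0236 √h.
This is separable: 2 d(√h)/dt = −0.0236/A, so √h = √h₀ − (0.0236/(2A)) t.
Set h = 0: 2√h₀ = (0.0236/A) t_empty ⇒ t_empty = 2A√h₀/0.0236.
t_empty = 2·1.44·√3.25/0.0236 = 2.8800·1.8028/0.0236 = 220.00 s.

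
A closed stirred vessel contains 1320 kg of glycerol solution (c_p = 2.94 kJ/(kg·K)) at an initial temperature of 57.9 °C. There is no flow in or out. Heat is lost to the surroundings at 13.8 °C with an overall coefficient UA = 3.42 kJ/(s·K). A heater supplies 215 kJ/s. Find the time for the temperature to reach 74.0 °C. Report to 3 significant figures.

2210 s

Energy balance: M c_p dT/dt = −UA(T − T_amb) + Q̇.
τ = M c_p/UA = 1134.7 s; T_ss = T_amb + Q̇/UA = 13.8 + 215/3.42 = 76.665 °C.
T(t) = T_ss + (T₀ − T_ss)e^(−t/τ); set T = 74.0:
t = −τ ln[(T − T_ss)/(T₀ − T_ss)] = −1134.7 · ln(0.14204) = 2214.6 s.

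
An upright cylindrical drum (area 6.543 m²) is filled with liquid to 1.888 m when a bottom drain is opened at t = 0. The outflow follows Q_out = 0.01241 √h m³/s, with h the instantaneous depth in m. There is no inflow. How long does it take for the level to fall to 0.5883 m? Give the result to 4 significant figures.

With no inflow, A dh/dt = −0.01241 √h.
∫ h^(−1/2) dh = −(0.01241/A) ∫ dt, giving 2√h = 2√h₀ − (0.01241/A) t.
t = 2A(√h₀ − √h)/0.01241 = 2·6.543·(√1.888 − √0.5883)/0.01241
  = 13.0860 × (1.37405 − 0.767007) / 0.01241 = 640.105 s.

640.1 s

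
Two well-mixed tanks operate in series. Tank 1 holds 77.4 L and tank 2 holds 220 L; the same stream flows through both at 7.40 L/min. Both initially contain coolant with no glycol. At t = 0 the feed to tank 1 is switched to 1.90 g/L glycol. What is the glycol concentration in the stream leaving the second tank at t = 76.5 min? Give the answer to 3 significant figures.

1.68 g/L

Species balance on tank i: dCᵢ/dt = (Cᵢ₋₁ − Cᵢ)/τᵢ with τᵢ = Vᵢ/Q.
τ₁ = 77.4/7.40 = 10.459 min; τ₂ = 220/7.40 = 29.730 min.
Solving the cascade with C₁(0)=C₂(0)=0 gives C₂(t) = C_in[1 − (τ₁ e^(−t/τ₁) − τ₂ e^(−t/τ₂))/(τ₁ − τ₂)].
At t = 76.5: e^(−t/τ₁) = 0.00066618, e^(−t/τ₂) = 0.076292.
C₂ = 1.90·[1 − (10.459·0.00066618 − 29.730·0.076292)/(-19.270)] = 1.90·0.88266 = 1.6771 g/L.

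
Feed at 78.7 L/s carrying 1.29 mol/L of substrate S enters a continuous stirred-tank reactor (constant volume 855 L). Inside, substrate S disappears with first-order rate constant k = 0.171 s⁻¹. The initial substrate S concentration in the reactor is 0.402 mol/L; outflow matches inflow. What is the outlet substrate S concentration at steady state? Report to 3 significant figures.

Accumulation = in − out − consumed: V dC/dt = Q C_in − Q C − k V C.
At steady state: 0 = Q C_in − (Q + kV) C_ss, so C_ss = Q C_in/(Q + kV).
C_ss = 78.7·1.29/(78.7 + 0.171·855) = 101.52/224.91 = 0.45140 mol/L.

0.451 mol/L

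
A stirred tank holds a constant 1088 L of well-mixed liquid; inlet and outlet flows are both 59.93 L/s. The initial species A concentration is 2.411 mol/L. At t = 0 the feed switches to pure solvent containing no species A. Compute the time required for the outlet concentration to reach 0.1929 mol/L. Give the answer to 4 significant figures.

45.85 s

Species balance: V dC/dt = Q(C_in − C) ⇒ τ = V/Q = 18.1545 s.
C(t) = C_in + (C₀ − C_in) e^(−t/τ). Set C = 0.1929 and solve for t:
e^(−t/τ) = (C − C_in)/(C₀ − C_in) = (0.1929 − 0)/(2.411 − 0) = 0.0800083
t = −τ ln(…) = 18.1545 × 2.52562 = 45.8515 s.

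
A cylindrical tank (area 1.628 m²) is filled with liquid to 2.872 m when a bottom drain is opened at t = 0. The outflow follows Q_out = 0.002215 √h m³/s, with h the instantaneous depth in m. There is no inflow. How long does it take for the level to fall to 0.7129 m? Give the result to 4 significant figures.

A dh/dt = −Q_out = −0.002215 √h.
Separate and integrate: 2(√h − √h₀) = −(0.002215/A) t.
t = 2A(√h₀ − √h)/0.002215 = 2·1.628·(√2.872 − √0.7129)/0.002215
  = 3.25600 × (1.69470 − 0.844334) / 0.002215 = 1250.02 s.

1250 s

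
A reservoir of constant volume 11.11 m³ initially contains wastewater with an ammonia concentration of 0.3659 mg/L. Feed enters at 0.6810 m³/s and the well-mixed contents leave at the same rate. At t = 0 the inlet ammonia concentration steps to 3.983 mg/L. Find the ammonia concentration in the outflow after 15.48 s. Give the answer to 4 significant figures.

2.583 mg/L

Unsteady species balance (constant V, well mixed): V dC/dt = Q(C_in − C).
So dC/dt = (C_in − C)/τ with τ = V/Q = 11.11/0.6810 = 16.3142 s.
Solution: C(t) = C_in + (C₀ − C_in) e^(−t/τ).
C(15.48) = 3.983 + (0.3659 − 3.983)·e^(−15.48/16.3142) = 3.983 + (-3.61710)·0.387181 = 2.58253 mg/L.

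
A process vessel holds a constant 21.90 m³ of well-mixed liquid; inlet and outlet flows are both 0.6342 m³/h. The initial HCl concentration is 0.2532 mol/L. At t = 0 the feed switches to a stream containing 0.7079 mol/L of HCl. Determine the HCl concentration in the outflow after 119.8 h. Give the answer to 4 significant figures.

0.6937 mol/L

Mass balance on the solute (V constant): V dC/dt = Q(C_in − C).
Rewrite as dC/dt + C/τ = C_in/τ, τ = V/Q = 34.5317 h.
This is linear first-order; C(t) = C_in + (C₀ − C_in) e^(−t/τ).
C(119.8) = 0.7079 + (0.2532 − 0.7079)·e^(−119.8/34.5317) = 0.7079 + (-0.454700)·0.0311395 = 0.693741 mol/L.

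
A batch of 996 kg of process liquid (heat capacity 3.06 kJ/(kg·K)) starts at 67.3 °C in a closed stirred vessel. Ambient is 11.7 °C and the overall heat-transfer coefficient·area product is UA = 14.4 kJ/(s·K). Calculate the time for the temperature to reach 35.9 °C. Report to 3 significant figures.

Heat balance on the well-mixed liquid: M c_p dT/dt = −UA(T − T_amb).
τ = M c_p/UA = 211.65 s; T_ss = T_amb = 11.700 °C.
T(t) = T_ss + (T₀ − T_ss)e^(−t/τ); set T = 35.9:
t = −τ ln[(T − T_ss)/(T₀ − T_ss)] = −211.65 · ln(0.43525) = 176.06 s.

176 s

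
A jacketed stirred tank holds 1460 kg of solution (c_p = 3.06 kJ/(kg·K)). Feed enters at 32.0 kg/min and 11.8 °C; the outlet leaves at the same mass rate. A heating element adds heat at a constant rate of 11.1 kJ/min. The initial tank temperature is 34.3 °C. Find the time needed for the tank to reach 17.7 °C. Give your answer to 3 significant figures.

61.7 min

M c_p dT/dt = ṁ c_p (T_in − T) + Q̇.
τ = M/ṁ = 45.625 min; T_ss = T_in + Q̇/(ṁ c_p) = 11.913 °C.
T(t) = T_ss + (T₀ − T_ss) e^(−t/τ). Set T = 17.7:
e^(−t/τ) = (17.7 − 11.913)/(34.3 − 11.913) = 0.25849
t = −45.625 · ln(0.25849) = 61.727 min.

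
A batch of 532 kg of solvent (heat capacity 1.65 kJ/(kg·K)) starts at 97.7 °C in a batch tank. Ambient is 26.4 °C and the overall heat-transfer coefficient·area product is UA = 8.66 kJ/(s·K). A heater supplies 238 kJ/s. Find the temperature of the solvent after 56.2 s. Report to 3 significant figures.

79.1 °C

Lumped-capacitance energy balance: M c_p dT/dt = UA(T_amb − T) + Q̇.
dT/dt = (T_ss − T)/τ with T_ss = T_amb + Q̇/UA = 26.4 + 238/8.66 = 53.883 °C, τ = M c_p/UA = 532·1.65/8.66 = 101.36 s.
Solution: T(t) = T_ss + (T₀ − T_ss) e^(−t/τ).
T(56.2) = 53.883 + (43.817)·0.57439 = 79.051 °C.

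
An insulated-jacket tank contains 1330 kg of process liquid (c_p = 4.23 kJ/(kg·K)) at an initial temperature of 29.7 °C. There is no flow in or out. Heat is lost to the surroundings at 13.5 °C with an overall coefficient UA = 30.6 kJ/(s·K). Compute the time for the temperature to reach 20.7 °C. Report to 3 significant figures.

Lumped-capacitance energy balance: M c_p dT/dt = UA(T_amb − T).
τ = M c_p/UA = 183.85 s; T_ss = T_amb = 13.500 °C.
T(t) = T_ss + (T₀ − T_ss)e^(−t/τ); set T = 20.7:
t = −τ ln[(T − T_ss)/(T₀ − T_ss)] = −183.85 · ln(0.44444) = 149.09 s.

149 s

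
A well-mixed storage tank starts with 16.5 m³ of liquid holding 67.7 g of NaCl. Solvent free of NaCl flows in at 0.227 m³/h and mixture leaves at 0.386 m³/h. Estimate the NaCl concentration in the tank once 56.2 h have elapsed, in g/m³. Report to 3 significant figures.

Total volume: dV/dt = Q_in − Q_out = -0.15900 m³/h, so V(t) = 16.5 − 0.15900 t and V(56.2) = 7.5642 m³.
No NaCl enters, so dm/dt = −Q_out · (m/V).
dm/m = −Q_out dt/(V₀ − 0.15900 t); integrating gives ln(m/m₀) = −(Q_out/(Q_in−Q_out)) ln(V/V₀).
m = m₀ (V₀/V)^(Q_out/(Q_in−Q_out)) = 67.7 × (16.5/7.5642)^(-2.4277) = 10.193 g.
C = m/V = 10.193/7.5642 = 1.3475 g/m³.

1.35 g/m³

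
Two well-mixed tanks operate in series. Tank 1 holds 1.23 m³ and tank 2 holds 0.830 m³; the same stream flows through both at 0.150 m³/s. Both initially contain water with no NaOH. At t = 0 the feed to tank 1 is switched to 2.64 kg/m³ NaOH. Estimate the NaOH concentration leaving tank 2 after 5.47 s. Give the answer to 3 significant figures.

Time constants: τᵢ = Vᵢ/Q for each well-mixed tank.
τ₁ = 1.23/0.150 = 8.2000 s; τ₂ = 0.830/0.150 = 5.5333 s.
Tank 1: C₁ = C_in(1 − e^(−t/τ₁)). Tank 2 (τ₁ ≠ τ₂): C₂ = C_in[1 − (τ₁ e^(−t/τ₁) − τ₂ e^(−t/τ₂))/(τ₁ − τ₂)].
At t = 5.47: e^(−t/τ₁) = 0.51321, e^(−t/τ₂) = 0.37211.
C₂ = 2.64·[1 − (8.2000·0.51321 − 5.5333·0.37211)/(2.6667)] = 2.64·0.19402 = 0.51222 kg/m³.

0.512 kg/m³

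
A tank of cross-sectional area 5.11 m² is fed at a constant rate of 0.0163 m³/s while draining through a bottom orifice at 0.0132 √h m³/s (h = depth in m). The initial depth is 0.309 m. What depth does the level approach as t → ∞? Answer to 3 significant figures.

Mass balance (ρ constant): A dh/dt = Q_in − 0.0132 √h. At steady state dh/dt = 0:
Q_in = 0.0132 √h_ss ⇒ √h_ss = 0.0163/0.0132 = 1.2348.
h_ss = 1.2348² = 1.5249 m. (Since h₀ = 0.309 m < h_ss, the level will rise toward this value.)

1.52 m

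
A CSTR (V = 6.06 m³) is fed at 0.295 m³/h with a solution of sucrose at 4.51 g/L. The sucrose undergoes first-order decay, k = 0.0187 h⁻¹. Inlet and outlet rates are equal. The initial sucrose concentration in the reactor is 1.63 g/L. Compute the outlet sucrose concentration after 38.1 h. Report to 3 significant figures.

3.13 g/L

Accumulation = in − out − consumed: V dC/dt = Q C_in − Q C − k V C.
dC/dt = (Q/V) C_in − (Q/V + k) C; effective rate a = Q/V + k = 0.048680 + 0.0187 = 0.067380 h⁻¹.
C_ss = Q C_in/(Q + kV) = 3.2583 g/L; C(t) = C_ss + (C₀ − C_ss) e^(−a t).
C(38.1) = 3.2583 + (-1.6283)·e^(−0.067380·38.1) = 3.2583 + (-1.6283)·0.076752 = 3.1334 g/L.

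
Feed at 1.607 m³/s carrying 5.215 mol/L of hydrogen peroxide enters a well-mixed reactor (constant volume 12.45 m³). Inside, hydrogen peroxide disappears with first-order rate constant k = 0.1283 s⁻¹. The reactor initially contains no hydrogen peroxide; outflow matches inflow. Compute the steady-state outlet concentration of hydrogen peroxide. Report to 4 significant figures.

2.615 mol/L

Accumulation = in − out − consumed: V dC/dt = Q C_in − Q C − k V C.
Steady state (dC/dt = 0): C_ss = Q C_in/(Q + kV) = C_in/(1 + kV/Q).
C_ss = 1.607·5.215/(1.607 + 0.1283·12.45) = 8.38050/3.20433 = 2.61536 mol/L.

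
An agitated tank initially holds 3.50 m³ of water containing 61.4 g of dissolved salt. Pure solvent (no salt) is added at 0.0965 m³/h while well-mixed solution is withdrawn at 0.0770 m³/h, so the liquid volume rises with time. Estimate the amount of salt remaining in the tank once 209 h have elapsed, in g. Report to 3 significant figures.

2.91 g

Let m(t) be the amount of salt. Volume: V(t) = V₀ + (Q_in − Q_out) t = 3.50 + 0.019500 t; V(209) = 7.5755 m³.
Solute balance: dm/dt = 0 − Q_out C = −Q_out m/V(t).
Separate: dm/m = −Q_out dt/V(t) ⇒ ln(m/m₀) = −(Q_out/(Q_in−Q_out)) ln(V/V₀).
m = m₀ (V₀/V)^(Q_out/(Q_in−Q_out)) = 61.4 × (3.50/7.5755)^(3.9487) = 2.9107 g.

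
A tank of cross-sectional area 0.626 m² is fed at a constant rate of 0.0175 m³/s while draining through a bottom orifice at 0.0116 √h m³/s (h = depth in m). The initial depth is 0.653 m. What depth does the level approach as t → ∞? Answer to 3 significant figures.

Level balance: A dh/dt = 0.0175 − 0.0116 √h. Setting dh/dt = 0:
Q_in = 0.0116 √h_ss ⇒ √h_ss = 0.0175/0.0116 = 1.5086.
h_ss = 1.5086² = 2.2759 m. (Since h₀ = 0.653 m < h_ss, the level will rise toward this value.)

2.28 m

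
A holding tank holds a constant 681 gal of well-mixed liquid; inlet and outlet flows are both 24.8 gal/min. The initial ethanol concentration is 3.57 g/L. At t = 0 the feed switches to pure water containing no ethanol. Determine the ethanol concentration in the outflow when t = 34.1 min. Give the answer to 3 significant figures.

Accumulation = in − out for the solute gives V dC/dt = Q(C_in − C).
Rewrite as dC/dt + C/τ = C_in/τ, τ = V/Q = 27.460 min.
Integrating: C(t) = C_in + (C₀ − C_in) e^(−t/τ).
C(34.1) = 0 + (3.57 − 0)·e^(−34.1/27.460) = 0 + (3.5700)·0.28886 = 1.0312 g/L.

1.03 g/L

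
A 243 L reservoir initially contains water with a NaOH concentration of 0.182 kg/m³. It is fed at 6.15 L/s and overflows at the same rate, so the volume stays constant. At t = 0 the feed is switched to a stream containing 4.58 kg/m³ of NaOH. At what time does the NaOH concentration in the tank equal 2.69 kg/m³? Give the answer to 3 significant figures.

Species balance: V dC/dt = Q(C_in − C) ⇒ τ = V/Q = 39.512 s.
C(t) = C_in + (C₀ − C_in) e^(−t/τ). Set C = 2.69 and solve for t:
e^(−t/τ) = (C − C_in)/(C₀ − C_in) = (2.69 − 4.58)/(0.182 − 4.58) = 0.42974
t = −τ ln(…) = 39.512 × 0.84457 = 33.371 s.

33.4 s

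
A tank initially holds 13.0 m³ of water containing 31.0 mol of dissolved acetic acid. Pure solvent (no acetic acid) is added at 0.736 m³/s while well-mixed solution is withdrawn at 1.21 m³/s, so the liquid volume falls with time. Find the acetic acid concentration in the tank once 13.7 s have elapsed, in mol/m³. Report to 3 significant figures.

Let m(t) be the amount of acetic acid. Volume: V(t) = V₀ + (Q_in − Q_out) t = 13.0 − 0.47400 t; V(13.7) = 6.5062 m³.
Species balance (pure solvent in): dm/dt = −Q_out · m/V(t).
Separate: dm/m = −Q_out dt/V(t) ⇒ ln(m/m₀) = −(Q_out/(Q_in−Q_out)) ln(V/V₀).
m = m₀ (V₀/V)^(Q_out/(Q_in−Q_out)) = 31.0 × (13.0/6.5062)^(-2.5527) = 5.2962 mol.
C = m/V = 5.2962/6.5062 = 0.81403 mol/m³.

0.814 mol/m³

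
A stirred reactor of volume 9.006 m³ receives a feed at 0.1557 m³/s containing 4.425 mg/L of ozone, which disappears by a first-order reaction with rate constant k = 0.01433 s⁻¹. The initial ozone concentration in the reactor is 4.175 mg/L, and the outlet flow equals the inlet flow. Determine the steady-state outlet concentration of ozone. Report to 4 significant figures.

Species balance: V dC/dt = Q C_in − Q C − k V C.
Steady state (dC/dt = 0): C_ss = Q C_in/(Q + kV) = C_in/(1 + kV/Q).
C_ss = 0.1557·4.425/(0.1557 + 0.01433·9.006) = 0.688972/0.284756 = 2.41952 mg/L.

2.420 mg/L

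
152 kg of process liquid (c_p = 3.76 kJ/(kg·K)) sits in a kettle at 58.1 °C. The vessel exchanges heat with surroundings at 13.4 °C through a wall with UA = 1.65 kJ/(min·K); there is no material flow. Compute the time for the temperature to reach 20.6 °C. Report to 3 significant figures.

632 min

Lumped-capacitance energy balance: M c_p dT/dt = UA(T_amb − T).
τ = M c_p/UA = 346.38 min; T_ss = T_amb = 13.400 °C.
T(t) = T_ss + (T₀ − T_ss)e^(−t/τ); set T = 20.6:
t = −τ ln[(T − T_ss)/(T₀ − T_ss)] = −346.38 · ln(0.16107) = 632.44 min.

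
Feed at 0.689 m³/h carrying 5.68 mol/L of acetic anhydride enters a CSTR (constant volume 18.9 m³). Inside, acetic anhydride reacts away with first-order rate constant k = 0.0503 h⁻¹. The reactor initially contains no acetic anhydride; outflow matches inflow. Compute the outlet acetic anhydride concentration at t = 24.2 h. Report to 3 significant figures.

2.09 mol/L

Species balance: V dC/dt = Q C_in − Q C − k V C.
This is linear with rate a = Q/V + k = 0.086755 h⁻¹.
C_ss = Q C_in/(Q + kV) = 2.3868 mol/L; C(t) = C_ss + (C₀ − C_ss) e^(−a t).
C(24.2) = 2.3868 + (-2.3868)·e^(−0.086755·24.2) = 2.3868 + (-2.3868)·0.12252 = 2.0943 mol/L.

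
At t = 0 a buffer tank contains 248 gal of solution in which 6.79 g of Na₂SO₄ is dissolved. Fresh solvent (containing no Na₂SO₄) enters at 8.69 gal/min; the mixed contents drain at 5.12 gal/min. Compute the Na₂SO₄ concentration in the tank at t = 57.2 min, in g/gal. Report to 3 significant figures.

0.00634 g/gal

Let m(t) be the amount of Na₂SO₄. Volume: V(t) = V₀ + (Q_in − Q_out) t = 248 + 3.5700 t; V(57.2) = 452.20 gal.
Solute balance: dm/dt = 0 − Q_out C = −Q_out m/V(t).
dm/m = −Q_out dt/(V₀ + 3.5700 t); integrating gives ln(m/m₀) = −(Q_out/(Q_in−Q_out)) ln(V/V₀).
m = m₀ (V₀/V)^(Q_out/(Q_in−Q_out)) = 6.79 × (248/452.20)^(1.4342) = 2.8689 g.
C = m/V = 2.8689/452.20 = 0.0063443 g/gal.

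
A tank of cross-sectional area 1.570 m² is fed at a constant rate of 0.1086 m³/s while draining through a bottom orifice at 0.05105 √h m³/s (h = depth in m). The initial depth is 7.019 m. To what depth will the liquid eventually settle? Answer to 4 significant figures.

A dh/dt = Q_in − 0.05105 √h. Steady state requires inflow = outflow:
Q_in = 0.05105 √h_ss ⇒ √h_ss = 0.1086/0.05105 = 2.12733.
h_ss = 2.12733² = 4.52552 m. (Since h₀ = 7.019 m > h_ss, the level will fall toward this value.)

4.526 m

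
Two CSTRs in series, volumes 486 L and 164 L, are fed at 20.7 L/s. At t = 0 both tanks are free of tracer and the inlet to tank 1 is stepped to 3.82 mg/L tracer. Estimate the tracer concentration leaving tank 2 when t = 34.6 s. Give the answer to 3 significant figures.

2.52 mg/L

Each tank obeys Vᵢ dCᵢ/dt = Q(Cᵢ₋₁ − Cᵢ), so τᵢ = Vᵢ/Q.
τ₁ = 486/20.7 = 23.478 s; τ₂ = 164/20.7 = 7.9227 s.
Solving the cascade with C₁(0)=C₂(0)=0 gives C₂(t) = C_in[1 − (τ₁ e^(−t/τ₁) − τ₂ e^(−t/τ₂))/(τ₁ − τ₂)].
At t = 34.6: e^(−t/τ₁) = 0.22908, e^(−t/τ₂) = 0.012687.
C₂ = 3.82·[1 − (23.478·0.22908 − 7.9227·0.012687)/(15.556)] = 3.82·0.66071 = 2.5239 mg/L.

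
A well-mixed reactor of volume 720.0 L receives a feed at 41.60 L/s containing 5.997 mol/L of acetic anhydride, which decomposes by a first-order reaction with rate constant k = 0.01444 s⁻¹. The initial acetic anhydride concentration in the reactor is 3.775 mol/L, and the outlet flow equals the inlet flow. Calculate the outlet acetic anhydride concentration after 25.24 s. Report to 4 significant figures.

4.633 mol/L

Species balance: V dC/dt = Q C_in − Q C − k V C.
This is linear with rate a = Q/V + k = 0.0722178 s⁻¹.
C_ss = Q C_in/(Q + kV) = 4.79790 mol/L; C(t) = C_ss + (C₀ − C_ss) e^(−a t).
C(25.24) = 4.79790 + (-1.02290)·e^(−0.0722178·25.24) = 4.79790 + (-1.02290)·0.161576 = 4.63262 mol/L.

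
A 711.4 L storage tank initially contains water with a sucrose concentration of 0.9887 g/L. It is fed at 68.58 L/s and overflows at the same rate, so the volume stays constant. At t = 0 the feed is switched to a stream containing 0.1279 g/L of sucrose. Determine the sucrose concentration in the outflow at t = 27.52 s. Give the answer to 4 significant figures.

0.1885 g/L

Unsteady species balance (constant V, well mixed): V dC/dt = Q(C_in − C).
Time constant τ = V/Q = 711.4/68.58 = 10.3733 s.
C approaches C_in exponentially: C(t) = C_in + (C₀ − C_in) e^(−t/τ).
C(27.52) = 0.1279 + (0.9887 − 0.1279)·e^(−27.52/10.3733) = 0.1279 + (0.860800)·0.0704418 = 0.188536 g/L.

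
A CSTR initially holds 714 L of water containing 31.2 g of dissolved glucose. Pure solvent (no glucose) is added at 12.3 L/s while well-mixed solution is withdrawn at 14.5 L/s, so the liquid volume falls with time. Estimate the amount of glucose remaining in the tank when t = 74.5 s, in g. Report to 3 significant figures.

Let m(t) be the amount of glucose. Volume: V(t) = V₀ + (Q_in − Q_out) t = 714 − 2.2000 t; V(74.5) = 550.10 L.
Solute balance: dm/dt = 0 − Q_out C = −Q_out m/V(t).
dm/m = −Q_out dt/(V₀ − 2.2000 t); integrating gives ln(m/m₀) = −(Q_out/(Q_in−Q_out)) ln(V/V₀).
m = m₀ (V₀/V)^(Q_out/(Q_in−Q_out)) = 31.2 × (714/550.10)^(-6.5909) = 5.5936 g.

5.59 g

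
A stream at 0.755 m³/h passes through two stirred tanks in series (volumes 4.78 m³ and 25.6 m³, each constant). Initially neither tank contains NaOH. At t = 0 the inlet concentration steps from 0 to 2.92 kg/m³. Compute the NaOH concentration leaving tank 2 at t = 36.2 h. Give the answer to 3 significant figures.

Species balance on tank i: dCᵢ/dt = (Cᵢ₋₁ − Cᵢ)/τᵢ with τᵢ = Vᵢ/Q.
τ₁ = 4.78/0.755 = 6.3311 h; τ₂ = 25.6/0.755 = 33.907 h.
Solving the cascade with C₁(0)=C₂(0)=0 gives C₂(t) = C_in[1 − (τ₁ e^(−t/τ₁) − τ₂ e^(−t/τ₂))/(τ₁ − τ₂)].
At t = 36.2: e^(−t/τ₁) = 0.0032870, e^(−t/τ₂) = 0.34383.
C₂ = 2.92·[1 − (6.3311·0.0032870 − 33.907·0.34383)/(-27.576)] = 2.92·0.57799 = 1.6877 kg/m³.

1.69 kg/m³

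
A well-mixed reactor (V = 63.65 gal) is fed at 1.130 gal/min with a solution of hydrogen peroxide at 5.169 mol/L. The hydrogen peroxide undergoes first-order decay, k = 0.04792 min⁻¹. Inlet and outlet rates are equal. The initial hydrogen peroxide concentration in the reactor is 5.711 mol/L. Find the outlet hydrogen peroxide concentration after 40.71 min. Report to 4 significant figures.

V dC/dt = Q(C_in − C) − k V C.
This is linear with rate a = Q/V + k = 0.0656733 min⁻¹.
C_ss = Q C_in/(Q + kV) = 1.39733 mol/L; C(t) = C_ss + (C₀ − C_ss) e^(−a t).
C(40.71) = 1.39733 + (4.31367)·e^(−0.0656733·40.71) = 1.39733 + (4.31367)·0.0690060 = 1.69499 mol/L.

1.695 mol/L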